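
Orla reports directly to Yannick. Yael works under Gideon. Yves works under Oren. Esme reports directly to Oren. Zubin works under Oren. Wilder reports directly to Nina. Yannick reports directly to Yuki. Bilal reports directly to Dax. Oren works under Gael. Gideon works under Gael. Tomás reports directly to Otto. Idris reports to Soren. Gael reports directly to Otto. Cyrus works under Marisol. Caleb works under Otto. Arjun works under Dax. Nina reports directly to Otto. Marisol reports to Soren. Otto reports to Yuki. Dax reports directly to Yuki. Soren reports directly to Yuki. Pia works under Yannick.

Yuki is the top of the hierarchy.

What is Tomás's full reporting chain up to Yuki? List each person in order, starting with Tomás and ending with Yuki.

Tomás -> Otto -> Yuki

Tomás reports to Otto. Otto reports to Yuki. Yuki is at the top.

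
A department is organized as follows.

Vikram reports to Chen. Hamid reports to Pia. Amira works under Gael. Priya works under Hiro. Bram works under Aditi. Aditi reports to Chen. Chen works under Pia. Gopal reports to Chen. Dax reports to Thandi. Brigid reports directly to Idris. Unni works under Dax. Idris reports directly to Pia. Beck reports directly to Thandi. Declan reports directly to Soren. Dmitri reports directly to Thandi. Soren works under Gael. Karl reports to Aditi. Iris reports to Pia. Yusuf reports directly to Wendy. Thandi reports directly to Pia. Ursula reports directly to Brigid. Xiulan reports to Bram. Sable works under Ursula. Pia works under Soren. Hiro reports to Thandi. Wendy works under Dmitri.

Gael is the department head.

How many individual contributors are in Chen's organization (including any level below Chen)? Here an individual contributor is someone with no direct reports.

4

The people in Chen's organization with no one reporting to them are Gopal, Vikram, Xiulan, Karl. That is 4.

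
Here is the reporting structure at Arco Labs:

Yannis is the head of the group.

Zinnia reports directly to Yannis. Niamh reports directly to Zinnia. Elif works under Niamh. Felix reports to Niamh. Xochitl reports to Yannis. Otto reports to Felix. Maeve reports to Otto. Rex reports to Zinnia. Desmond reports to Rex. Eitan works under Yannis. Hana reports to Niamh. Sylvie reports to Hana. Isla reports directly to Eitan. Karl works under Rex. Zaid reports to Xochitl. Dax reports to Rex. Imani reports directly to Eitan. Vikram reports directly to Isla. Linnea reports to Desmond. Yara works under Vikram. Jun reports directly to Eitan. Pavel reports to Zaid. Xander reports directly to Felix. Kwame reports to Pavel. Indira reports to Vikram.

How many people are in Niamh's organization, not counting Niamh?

Niamh directly manages Elif, Felix, Hana. Elif has no reports. Under Felix: Xander, Otto, Maeve (3). Under Hana: Sylvie (1). So Niamh's organization is 3 direct reports plus everyone under them: 1 + 4 + 2 = 7.

7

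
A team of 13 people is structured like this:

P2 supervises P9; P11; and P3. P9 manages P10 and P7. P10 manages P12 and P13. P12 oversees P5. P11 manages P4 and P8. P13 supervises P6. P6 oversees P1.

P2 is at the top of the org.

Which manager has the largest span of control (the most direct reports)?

Direct-report counts: P2 has 3; P11 has 2; P9 has 2; P10 has 2; P13 has 1; P6 has 1; P12 has 1. The largest is 3, held by P2.

P2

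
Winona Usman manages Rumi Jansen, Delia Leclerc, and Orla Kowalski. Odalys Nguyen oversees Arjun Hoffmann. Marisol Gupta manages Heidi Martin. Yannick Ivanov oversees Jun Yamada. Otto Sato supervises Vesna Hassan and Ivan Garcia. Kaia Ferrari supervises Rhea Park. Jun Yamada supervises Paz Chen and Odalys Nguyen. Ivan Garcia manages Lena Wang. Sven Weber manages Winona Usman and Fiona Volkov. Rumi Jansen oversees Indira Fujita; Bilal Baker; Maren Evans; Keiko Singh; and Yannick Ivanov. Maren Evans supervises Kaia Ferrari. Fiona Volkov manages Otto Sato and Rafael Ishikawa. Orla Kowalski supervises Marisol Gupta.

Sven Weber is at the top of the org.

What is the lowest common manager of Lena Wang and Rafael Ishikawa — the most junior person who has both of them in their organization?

Fiona Volkov

Lena Wang's chain of managers is Ivan Garcia, Otto Sato, Fiona Volkov, Sven Weber. Rafael Ishikawa's chain of managers is Fiona Volkov, Sven Weber. The first manager that appears in both chains is Fiona Volkov.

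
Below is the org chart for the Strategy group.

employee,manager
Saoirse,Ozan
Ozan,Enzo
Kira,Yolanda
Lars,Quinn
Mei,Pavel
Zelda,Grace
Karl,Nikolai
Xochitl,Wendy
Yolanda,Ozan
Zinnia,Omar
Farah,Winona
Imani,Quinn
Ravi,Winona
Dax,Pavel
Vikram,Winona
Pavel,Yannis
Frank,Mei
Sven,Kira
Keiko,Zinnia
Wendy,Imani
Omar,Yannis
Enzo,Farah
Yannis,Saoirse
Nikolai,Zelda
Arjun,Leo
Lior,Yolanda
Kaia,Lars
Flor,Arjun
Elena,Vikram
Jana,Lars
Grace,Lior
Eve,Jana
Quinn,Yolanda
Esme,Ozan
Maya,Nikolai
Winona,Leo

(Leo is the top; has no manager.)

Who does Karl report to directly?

Karl reports directly to Nikolai.

Nikolai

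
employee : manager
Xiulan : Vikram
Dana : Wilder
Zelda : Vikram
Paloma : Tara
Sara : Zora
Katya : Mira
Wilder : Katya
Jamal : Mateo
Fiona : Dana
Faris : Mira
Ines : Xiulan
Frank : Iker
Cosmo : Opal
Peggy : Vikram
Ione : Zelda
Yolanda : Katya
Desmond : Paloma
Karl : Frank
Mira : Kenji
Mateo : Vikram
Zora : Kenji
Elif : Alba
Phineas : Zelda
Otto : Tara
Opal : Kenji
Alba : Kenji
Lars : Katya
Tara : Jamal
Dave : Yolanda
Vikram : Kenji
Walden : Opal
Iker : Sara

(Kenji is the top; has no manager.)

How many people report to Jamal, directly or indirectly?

Jamal directly manages Tara. Under Tara: Otto, Paloma, Desmond (3). That's 4 in total.

4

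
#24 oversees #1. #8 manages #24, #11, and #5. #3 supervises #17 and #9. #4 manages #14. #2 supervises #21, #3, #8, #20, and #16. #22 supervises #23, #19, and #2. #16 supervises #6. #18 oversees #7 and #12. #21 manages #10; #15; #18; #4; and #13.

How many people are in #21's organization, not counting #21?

8

#21 directly manages #10, #15, #18, #4, #13. #10 has no reports. #15 has no reports. Under #18: #12, #7 (2). Under #4: #14 (1). #13 has no reports. So #21's organization is 5 direct reports plus everyone under them: 1 + 1 + 3 + 2 + 1 = 8.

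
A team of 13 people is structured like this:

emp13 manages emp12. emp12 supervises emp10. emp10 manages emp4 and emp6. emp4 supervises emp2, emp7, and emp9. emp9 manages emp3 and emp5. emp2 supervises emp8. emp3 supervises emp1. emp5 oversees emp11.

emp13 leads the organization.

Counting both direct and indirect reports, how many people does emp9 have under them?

emp9 directly manages emp3, emp5. Under emp3: emp1 (1). Under emp5: emp11 (1). So emp9's organization is 2 direct reports plus everyone under them: 2 + 2 = 4.

4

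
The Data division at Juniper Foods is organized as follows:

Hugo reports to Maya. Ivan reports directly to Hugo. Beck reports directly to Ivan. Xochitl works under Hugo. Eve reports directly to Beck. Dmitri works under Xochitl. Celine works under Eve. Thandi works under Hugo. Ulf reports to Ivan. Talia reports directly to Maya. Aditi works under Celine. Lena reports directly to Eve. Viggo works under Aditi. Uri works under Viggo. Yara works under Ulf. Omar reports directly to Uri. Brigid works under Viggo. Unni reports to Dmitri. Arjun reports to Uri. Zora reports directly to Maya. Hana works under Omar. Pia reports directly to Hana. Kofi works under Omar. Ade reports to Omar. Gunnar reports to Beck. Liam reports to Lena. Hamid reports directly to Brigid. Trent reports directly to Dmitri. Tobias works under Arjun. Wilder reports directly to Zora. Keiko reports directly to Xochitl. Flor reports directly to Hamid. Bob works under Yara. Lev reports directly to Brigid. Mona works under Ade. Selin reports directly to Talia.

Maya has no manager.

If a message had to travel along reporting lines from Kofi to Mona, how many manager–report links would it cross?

3

Kofi is 1 level below Omar, and Mona is 2 levels below Omar (their lowest common manager). The shortest path runs up from Kofi to Omar and back down to Mona: 1 + 2 = 3 links.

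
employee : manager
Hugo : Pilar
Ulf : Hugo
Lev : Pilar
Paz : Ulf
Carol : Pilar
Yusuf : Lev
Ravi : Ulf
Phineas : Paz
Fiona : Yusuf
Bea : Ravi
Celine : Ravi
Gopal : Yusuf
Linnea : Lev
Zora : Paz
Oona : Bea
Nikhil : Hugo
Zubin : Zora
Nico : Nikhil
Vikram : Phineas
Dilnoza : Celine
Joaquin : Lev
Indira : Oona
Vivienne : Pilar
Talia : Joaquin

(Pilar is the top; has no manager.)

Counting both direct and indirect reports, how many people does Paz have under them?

4

Paz directly manages Phineas, Zora. Under Phineas: Vikram (1). Under Zora: Zubin (1). So Paz's organization is 2 direct reports plus everyone under them: 2 + 2 = 4.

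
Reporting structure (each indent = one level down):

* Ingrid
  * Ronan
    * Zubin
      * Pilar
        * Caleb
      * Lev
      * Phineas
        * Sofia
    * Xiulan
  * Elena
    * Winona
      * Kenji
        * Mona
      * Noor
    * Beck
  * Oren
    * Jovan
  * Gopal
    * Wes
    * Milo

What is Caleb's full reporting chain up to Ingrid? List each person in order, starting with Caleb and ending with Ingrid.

Caleb -> Pilar -> Zubin -> Ronan -> Ingrid

Caleb reports to Pilar. Pilar reports to Zubin. Zubin reports to Ronan. Ronan reports to Ingrid. Ingrid is at the top.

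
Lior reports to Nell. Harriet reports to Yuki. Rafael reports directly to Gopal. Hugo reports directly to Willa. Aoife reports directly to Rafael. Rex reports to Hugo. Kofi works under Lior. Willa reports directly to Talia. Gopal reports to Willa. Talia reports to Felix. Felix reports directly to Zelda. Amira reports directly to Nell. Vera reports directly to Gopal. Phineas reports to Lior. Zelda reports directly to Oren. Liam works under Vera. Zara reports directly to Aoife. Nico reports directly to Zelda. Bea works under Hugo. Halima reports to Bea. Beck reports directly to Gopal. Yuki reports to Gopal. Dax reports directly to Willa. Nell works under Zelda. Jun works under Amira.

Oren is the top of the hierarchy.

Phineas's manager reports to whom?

Phineas reports to Lior, and Lior reports to Nell. So Phineas's skip-level manager is Nell.

Nell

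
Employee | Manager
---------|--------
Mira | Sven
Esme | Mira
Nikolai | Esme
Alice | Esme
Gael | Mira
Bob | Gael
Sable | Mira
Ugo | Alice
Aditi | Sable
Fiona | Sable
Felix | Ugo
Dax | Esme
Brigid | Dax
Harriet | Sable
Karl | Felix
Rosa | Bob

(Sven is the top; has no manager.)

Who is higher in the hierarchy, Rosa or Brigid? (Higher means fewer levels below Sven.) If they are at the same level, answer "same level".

Both Rosa and Brigid are 4 levels below Sven.

same level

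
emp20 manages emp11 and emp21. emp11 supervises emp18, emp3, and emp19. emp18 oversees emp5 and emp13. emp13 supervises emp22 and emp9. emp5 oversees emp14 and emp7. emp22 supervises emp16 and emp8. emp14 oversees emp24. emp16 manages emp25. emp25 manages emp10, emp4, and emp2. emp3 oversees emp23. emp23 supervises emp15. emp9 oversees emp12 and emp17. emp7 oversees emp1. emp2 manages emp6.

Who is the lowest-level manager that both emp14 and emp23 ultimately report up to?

emp11

emp14's chain of managers is emp5, emp18, emp11, emp20. emp23's chain of managers is emp3, emp11, emp20. The first manager that appears in both chains is emp11.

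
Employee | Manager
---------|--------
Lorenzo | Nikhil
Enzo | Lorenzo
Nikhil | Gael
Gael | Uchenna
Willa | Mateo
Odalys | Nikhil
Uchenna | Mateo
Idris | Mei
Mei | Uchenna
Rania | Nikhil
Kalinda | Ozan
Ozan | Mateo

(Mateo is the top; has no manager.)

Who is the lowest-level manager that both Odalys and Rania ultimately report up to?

Odalys's chain of managers is Nikhil, Gael, Uchenna, Mateo. Rania's chain of managers is Nikhil, Gael, Uchenna, Mateo. The first manager that appears in both chains is Nikhil.

Nikhil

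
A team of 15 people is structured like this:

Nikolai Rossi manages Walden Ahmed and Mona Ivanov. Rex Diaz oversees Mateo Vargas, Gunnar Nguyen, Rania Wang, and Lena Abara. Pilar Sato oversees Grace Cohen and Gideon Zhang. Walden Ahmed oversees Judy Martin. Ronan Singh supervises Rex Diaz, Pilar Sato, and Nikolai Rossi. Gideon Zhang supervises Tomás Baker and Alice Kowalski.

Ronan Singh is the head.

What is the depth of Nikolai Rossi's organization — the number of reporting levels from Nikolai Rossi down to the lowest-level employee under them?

The longest chain under Nikolai Rossi runs Nikolai Rossi → Walden Ahmed → Judy Martin, which is 2 levels below Nikolai Rossi.

2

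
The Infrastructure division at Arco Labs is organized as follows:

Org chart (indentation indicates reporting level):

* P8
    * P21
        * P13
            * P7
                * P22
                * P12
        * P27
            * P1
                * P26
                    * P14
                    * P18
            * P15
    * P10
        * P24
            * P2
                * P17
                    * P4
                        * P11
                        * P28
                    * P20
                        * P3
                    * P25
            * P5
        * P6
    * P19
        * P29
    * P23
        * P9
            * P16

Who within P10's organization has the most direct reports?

Direct-report counts within P10's organization: P10 has 2; P24 has 2; P2 has 1; P17 has 3; P20 has 1; P4 has 2. The largest is 3, held by P17.

P17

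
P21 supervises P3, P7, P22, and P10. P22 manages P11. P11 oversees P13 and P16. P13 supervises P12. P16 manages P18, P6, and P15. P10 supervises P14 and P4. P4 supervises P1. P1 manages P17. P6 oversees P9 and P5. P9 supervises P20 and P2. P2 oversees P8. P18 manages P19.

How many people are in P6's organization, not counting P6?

5

P6 directly manages P9, P5. Under P9: P20, P2, P8 (3). P5 has no reports. So P6's organization is 2 direct reports plus everyone under them: 4 + 1 = 5.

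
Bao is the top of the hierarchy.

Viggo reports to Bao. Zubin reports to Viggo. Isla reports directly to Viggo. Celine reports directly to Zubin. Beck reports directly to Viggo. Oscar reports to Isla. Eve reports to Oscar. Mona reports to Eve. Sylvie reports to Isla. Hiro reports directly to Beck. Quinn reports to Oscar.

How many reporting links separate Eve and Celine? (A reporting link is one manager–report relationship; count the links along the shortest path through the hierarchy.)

Eve is 3 levels below Viggo, and Celine is 2 levels below Viggo (their lowest common manager). The shortest path runs up from Eve to Viggo and back down to Celine: 3 + 2 = 5 links.

5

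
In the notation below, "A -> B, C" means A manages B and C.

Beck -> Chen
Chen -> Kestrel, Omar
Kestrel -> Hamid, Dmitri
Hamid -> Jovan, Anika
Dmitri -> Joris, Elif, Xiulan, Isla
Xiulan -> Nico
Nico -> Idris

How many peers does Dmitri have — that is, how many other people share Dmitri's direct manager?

Dmitri reports to Kestrel. Kestrel's other direct reports are Hamid — 1 peer.

1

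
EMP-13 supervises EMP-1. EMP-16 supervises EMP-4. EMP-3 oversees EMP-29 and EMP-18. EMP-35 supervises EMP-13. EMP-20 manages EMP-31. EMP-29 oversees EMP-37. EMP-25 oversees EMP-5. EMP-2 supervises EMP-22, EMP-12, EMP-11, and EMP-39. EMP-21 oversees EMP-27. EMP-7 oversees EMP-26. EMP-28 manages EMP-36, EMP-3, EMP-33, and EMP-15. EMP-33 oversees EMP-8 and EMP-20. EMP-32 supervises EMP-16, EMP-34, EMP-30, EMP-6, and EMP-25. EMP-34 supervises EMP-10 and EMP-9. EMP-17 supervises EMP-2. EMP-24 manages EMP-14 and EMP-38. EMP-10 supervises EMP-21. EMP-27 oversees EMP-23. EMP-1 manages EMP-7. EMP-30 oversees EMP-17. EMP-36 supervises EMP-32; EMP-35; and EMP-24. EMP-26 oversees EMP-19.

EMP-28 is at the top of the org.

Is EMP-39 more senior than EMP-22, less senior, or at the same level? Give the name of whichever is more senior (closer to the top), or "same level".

Both EMP-39 and EMP-22 are 6 levels below EMP-28.

same level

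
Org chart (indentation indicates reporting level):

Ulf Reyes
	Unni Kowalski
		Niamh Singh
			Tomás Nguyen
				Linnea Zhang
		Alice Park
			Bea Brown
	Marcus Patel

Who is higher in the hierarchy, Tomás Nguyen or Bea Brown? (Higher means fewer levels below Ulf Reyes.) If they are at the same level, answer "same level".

same level

Both Tomás Nguyen and Bea Brown are 3 levels below Ulf Reyes.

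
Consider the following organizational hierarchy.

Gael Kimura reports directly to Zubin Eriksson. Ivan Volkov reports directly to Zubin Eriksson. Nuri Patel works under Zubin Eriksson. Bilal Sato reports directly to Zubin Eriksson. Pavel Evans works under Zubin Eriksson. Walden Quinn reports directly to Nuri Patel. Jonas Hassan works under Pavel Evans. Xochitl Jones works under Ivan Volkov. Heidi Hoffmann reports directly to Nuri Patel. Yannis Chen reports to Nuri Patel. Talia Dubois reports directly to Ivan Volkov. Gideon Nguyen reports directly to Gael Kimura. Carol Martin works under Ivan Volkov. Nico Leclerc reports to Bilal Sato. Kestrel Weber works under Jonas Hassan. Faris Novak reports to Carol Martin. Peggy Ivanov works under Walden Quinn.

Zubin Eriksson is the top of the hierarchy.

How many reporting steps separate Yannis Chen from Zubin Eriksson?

2

Chain from Yannis Chen up to Zubin Eriksson: Yannis Chen → Nuri Patel → Zubin Eriksson. That is 2 steps up, so Yannis Chen is 2 levels below Zubin Eriksson.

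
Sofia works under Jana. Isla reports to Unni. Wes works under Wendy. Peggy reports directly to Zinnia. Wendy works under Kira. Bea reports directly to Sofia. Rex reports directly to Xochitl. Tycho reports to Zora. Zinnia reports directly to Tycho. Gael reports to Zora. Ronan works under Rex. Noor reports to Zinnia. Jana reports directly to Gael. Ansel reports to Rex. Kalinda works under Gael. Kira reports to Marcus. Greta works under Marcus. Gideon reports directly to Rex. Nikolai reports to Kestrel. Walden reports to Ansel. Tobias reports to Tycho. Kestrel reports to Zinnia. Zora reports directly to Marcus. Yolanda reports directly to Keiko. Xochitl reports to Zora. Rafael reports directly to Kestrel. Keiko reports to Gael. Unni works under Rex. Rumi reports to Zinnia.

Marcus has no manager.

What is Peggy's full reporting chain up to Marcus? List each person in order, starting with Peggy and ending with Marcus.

Peggy reports to Zinnia. Zinnia reports to Tycho. Tycho reports to Zora. Zora reports to Marcus. Marcus is at the top.

Peggy -> Zinnia -> Tycho -> Zora -> Marcus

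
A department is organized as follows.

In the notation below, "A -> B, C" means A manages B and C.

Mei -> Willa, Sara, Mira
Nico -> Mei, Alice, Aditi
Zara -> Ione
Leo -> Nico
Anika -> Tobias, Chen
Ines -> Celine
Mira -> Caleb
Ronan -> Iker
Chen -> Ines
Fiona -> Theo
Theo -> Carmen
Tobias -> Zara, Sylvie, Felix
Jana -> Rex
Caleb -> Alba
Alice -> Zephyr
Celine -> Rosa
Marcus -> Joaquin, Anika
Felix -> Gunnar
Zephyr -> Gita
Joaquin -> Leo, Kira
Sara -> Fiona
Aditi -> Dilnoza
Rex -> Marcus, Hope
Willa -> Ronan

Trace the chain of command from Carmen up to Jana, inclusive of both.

Carmen -> Theo -> Fiona -> Sara -> Mei -> Nico -> Leo -> Joaquin -> Marcus -> Rex -> Jana

Carmen reports to Theo. Theo reports to Fiona. Fiona reports to Sara. Sara reports to Mei. Mei reports to Nico. Nico reports to Leo. Leo reports to Joaquin. Joaquin reports to Marcus. Marcus reports to Rex. Rex reports to Jana. Jana is at the top.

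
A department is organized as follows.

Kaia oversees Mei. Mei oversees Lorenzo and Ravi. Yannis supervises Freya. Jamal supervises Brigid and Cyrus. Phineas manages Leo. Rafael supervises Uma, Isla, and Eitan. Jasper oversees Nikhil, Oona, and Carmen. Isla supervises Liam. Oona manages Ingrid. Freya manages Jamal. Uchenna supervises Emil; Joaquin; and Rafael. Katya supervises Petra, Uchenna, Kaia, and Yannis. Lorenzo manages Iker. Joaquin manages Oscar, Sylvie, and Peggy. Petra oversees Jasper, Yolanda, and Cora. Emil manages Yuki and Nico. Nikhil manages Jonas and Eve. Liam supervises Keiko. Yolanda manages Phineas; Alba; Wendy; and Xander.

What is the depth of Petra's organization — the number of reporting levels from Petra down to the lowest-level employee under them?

3

The longest chain under Petra runs Petra → Yolanda → Phineas → Leo, which is 3 levels below Petra.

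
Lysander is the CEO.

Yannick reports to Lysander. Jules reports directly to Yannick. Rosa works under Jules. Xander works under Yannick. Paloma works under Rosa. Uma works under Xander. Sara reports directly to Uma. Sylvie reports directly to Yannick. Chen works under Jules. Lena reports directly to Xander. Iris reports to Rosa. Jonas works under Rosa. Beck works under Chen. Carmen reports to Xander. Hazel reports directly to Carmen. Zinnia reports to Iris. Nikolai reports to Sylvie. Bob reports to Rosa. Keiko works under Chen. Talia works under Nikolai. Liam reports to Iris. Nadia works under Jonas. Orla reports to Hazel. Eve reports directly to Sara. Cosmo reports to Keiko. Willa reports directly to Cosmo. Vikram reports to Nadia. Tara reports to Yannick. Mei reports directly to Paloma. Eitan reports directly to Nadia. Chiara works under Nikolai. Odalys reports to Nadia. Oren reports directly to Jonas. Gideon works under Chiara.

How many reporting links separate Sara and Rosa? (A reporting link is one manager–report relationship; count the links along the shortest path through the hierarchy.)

5

Sara is 3 levels below Yannick, and Rosa is 2 levels below Yannick (their lowest common manager). The shortest path runs up from Sara to Yannick and back down to Rosa: 3 + 2 = 5 links.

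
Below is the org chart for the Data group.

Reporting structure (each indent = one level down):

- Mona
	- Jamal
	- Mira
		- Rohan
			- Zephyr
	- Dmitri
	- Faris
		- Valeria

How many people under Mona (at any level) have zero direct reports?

4

The people in Mona's organization with no one reporting to them are Valeria, Dmitri, Zephyr, Jamal. That is 4.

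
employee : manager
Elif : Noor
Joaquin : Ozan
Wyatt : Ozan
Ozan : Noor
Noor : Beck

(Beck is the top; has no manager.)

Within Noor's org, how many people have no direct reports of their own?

3

The people in Noor's organization with no one reporting to them are Joaquin, Wyatt, Elif. That is 3.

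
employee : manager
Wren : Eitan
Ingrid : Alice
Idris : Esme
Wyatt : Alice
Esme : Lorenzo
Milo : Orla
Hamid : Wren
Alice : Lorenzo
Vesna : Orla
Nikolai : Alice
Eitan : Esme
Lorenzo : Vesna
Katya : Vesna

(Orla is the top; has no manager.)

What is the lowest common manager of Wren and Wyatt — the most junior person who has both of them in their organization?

Wren's chain of managers is Eitan, Esme, Lorenzo, Vesna, Orla. Wyatt's chain of managers is Alice, Lorenzo, Vesna, Orla. The first manager that appears in both chains is Lorenzo.

Lorenzo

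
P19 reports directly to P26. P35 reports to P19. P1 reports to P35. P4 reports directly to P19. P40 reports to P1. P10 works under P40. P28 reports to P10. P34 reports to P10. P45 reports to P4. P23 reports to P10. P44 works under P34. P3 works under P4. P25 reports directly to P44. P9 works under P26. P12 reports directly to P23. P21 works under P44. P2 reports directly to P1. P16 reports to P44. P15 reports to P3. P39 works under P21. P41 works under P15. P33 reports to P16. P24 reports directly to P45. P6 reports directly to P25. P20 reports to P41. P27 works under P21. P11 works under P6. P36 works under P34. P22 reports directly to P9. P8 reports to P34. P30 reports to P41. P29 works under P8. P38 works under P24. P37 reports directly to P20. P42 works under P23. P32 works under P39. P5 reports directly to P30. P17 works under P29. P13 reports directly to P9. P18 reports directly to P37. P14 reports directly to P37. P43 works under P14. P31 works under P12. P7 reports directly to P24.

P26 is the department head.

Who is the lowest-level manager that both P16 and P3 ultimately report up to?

P19

P16's chain of managers is P44, P34, P10, P40, P1, P35, P19, P26. P3's chain of managers is P4, P19, P26. The first manager that appears in both chains is P19.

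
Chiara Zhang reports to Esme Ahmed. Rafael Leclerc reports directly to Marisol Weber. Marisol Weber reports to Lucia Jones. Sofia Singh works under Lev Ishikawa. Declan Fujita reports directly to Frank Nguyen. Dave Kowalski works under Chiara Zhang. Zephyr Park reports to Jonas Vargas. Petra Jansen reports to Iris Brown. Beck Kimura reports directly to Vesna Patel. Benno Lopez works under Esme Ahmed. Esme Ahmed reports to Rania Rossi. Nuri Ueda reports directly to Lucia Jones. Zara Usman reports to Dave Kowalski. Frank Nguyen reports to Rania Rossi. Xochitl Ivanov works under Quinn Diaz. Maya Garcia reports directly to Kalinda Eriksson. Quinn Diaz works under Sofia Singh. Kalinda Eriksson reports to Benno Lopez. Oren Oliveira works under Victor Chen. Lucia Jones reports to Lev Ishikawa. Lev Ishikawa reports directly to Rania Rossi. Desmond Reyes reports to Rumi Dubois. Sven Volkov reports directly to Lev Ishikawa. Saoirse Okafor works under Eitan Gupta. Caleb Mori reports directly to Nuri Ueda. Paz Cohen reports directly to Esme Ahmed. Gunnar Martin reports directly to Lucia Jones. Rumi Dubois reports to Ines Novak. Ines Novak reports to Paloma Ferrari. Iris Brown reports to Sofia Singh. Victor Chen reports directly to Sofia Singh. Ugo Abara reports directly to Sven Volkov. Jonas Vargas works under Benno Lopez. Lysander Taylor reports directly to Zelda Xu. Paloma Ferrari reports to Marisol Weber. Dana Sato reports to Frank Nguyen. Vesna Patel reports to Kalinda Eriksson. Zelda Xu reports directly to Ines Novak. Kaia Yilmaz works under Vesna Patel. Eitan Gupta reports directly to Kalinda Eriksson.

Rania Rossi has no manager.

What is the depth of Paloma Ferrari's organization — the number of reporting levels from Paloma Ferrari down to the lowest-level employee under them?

The longest chain under Paloma Ferrari runs Paloma Ferrari → Ines Novak → Zelda Xu → Lysander Taylor, which is 3 levels below Paloma Ferrari.

3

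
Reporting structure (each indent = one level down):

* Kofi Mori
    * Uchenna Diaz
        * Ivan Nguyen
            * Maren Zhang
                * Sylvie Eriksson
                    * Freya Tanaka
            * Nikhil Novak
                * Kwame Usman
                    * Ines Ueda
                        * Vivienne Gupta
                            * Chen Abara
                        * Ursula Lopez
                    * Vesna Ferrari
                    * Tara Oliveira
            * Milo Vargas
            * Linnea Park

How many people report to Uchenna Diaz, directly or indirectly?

Uchenna Diaz directly manages Ivan Nguyen. Under Ivan Nguyen: Linnea Park, Milo Vargas, Nikhil Novak, Kwame Usman, Tara Oliveira, Vesna Ferrari, Ines Ueda, Ursula Lopez, Vivienne Gupta, Chen Abara, Maren Zhang, Sylvie Eriksson, Freya Tanaka (13). That's 14 in total.

14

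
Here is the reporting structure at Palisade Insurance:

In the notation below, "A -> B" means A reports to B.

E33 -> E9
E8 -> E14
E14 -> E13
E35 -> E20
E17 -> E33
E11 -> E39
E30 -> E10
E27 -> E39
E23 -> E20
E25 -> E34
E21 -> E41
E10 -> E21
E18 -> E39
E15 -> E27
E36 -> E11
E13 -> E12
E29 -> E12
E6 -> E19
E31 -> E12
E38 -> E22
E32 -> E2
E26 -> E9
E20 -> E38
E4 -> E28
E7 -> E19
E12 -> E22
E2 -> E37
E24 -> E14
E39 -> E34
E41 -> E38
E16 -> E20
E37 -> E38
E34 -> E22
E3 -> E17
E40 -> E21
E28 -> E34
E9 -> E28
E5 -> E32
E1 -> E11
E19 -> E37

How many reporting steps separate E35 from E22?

Chain from E35 up to E22: E35 → E20 → E38 → E22. That is 3 steps up, so E35 is 3 levels below E22.

3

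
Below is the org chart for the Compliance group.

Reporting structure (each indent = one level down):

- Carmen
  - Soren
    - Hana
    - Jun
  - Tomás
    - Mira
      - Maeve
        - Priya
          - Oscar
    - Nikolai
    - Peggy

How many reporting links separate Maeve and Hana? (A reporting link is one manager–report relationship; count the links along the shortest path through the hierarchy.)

5

Maeve is 3 levels below Carmen, and Hana is 2 levels below Carmen (their lowest common manager). The shortest path runs up from Maeve to Carmen and back down to Hana: 3 + 2 = 5 links.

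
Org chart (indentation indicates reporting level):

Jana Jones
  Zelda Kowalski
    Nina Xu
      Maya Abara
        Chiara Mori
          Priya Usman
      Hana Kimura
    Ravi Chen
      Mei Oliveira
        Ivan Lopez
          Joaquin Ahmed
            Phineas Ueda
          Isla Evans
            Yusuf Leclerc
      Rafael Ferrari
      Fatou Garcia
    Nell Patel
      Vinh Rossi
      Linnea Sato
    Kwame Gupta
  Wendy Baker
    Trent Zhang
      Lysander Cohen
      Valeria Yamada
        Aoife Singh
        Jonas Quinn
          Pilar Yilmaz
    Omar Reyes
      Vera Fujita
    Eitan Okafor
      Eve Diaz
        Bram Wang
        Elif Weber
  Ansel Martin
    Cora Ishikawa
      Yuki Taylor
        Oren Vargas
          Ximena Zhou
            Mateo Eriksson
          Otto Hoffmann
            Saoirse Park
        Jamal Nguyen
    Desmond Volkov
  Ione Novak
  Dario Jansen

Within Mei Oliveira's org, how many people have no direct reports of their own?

2

The people in Mei Oliveira's organization with no one reporting to them are Yusuf Leclerc, Phineas Ueda. That is 2.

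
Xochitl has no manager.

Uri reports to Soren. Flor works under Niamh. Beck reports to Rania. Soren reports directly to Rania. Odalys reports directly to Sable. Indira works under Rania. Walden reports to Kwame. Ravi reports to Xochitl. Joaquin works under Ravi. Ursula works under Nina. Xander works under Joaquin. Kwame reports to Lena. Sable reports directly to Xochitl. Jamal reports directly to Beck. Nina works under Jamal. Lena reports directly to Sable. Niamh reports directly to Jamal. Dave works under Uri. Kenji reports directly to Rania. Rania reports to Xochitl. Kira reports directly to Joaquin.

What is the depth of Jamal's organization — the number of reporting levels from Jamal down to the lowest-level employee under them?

2

The longest chain under Jamal runs Jamal → Niamh → Flor, which is 2 levels below Jamal.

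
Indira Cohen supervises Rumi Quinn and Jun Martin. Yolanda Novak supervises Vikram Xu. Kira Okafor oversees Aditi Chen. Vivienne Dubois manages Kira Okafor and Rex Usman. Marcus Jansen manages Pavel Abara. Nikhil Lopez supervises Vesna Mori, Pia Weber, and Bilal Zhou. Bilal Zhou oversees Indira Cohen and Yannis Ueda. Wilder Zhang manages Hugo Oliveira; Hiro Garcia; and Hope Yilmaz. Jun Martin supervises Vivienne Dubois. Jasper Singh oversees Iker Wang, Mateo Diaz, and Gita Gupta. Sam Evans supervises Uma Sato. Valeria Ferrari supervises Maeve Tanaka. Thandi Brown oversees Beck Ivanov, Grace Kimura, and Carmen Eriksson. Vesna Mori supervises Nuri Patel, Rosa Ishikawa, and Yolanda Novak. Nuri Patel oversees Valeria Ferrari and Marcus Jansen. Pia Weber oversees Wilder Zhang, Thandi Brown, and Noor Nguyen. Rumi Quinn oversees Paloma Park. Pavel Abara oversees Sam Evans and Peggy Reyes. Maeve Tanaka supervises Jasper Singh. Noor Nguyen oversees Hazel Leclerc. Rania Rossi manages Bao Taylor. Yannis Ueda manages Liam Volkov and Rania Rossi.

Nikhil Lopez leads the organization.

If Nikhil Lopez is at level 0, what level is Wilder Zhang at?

2

Chain from Wilder Zhang up to Nikhil Lopez: Wilder Zhang → Pia Weber → Nikhil Lopez. That is 2 steps up, so Wilder Zhang is 2 levels below Nikhil Lopez.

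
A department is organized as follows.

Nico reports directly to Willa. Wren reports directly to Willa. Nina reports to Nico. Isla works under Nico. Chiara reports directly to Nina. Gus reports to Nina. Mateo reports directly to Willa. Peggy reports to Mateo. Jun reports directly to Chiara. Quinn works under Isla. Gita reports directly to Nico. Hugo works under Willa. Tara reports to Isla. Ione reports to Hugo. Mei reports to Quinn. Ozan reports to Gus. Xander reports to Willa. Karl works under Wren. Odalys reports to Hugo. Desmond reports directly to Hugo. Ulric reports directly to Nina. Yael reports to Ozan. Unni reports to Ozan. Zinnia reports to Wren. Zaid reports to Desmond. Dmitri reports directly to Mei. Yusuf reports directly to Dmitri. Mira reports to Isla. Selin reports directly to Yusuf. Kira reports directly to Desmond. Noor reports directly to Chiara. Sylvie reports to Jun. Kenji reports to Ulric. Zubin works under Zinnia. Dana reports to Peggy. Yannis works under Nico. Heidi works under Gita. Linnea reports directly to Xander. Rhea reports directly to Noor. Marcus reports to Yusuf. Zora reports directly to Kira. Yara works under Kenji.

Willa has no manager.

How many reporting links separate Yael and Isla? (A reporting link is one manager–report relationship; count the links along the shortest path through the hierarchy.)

Yael is 4 levels below Nico, and Isla is 1 level below Nico (their lowest common manager). The shortest path runs up from Yael to Nico and back down to Isla: 4 + 1 = 5 links.

5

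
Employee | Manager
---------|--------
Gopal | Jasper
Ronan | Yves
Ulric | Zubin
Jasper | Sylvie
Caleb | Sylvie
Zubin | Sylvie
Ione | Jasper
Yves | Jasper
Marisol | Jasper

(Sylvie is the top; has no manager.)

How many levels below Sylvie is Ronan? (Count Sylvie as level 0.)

Chain from Ronan up to Sylvie: Ronan → Yves → Jasper → Sylvie. That is 3 steps up, so Ronan is 3 levels below Sylvie.

3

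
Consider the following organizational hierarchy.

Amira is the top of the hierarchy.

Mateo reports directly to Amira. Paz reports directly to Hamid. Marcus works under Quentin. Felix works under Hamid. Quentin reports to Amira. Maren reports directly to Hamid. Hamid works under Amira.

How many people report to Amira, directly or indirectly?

7

Amira directly manages Mateo, Quentin, Hamid. Mateo has no reports. Under Quentin: Marcus (1). Under Hamid: Maren, Paz, Felix (3). So Amira's organization is 3 direct reports plus everyone under them: 1 + 2 + 4 = 7.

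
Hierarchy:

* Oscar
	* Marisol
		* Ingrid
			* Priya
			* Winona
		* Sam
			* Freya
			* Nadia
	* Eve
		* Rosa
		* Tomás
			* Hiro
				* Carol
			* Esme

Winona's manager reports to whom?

Marisol

Winona reports to Ingrid, and Ingrid reports to Marisol. So Winona's skip-level manager is Marisol.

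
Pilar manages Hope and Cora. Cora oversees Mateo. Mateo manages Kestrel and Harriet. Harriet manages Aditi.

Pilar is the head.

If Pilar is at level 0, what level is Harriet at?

3

Chain from Harriet up to Pilar: Harriet → Mateo → Cora → Pilar. That is 3 steps up, so Harriet is 3 levels below Pilar.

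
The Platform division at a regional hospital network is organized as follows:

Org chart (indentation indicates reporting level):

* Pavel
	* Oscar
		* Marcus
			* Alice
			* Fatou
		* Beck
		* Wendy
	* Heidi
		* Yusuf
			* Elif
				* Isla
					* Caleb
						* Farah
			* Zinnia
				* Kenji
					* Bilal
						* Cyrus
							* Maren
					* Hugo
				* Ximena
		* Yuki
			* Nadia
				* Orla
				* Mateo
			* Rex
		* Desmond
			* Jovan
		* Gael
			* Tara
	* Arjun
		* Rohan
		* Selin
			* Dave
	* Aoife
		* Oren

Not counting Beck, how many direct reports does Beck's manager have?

2

Beck reports to Oscar. Oscar's other direct reports are Marcus, Wendy — 2 peers.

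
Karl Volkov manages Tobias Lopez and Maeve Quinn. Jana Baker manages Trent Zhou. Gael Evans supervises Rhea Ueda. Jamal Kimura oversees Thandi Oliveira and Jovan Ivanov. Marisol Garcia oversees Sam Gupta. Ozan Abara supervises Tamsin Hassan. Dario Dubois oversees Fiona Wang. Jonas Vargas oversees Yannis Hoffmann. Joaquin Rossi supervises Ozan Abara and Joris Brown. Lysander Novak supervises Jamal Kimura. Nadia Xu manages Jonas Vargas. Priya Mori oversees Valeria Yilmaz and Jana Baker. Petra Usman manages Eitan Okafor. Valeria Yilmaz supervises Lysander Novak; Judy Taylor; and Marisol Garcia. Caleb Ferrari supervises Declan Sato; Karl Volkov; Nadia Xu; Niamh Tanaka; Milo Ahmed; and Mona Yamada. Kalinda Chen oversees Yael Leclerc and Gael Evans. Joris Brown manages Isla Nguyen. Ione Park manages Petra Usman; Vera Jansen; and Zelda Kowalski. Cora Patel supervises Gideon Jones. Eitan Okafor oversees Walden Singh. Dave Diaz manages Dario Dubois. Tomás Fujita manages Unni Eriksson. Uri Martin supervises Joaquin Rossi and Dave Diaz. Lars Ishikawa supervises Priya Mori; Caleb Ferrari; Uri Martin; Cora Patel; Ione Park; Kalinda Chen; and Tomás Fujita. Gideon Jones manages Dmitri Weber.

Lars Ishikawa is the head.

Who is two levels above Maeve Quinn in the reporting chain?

Caleb Ferrari

Maeve Quinn reports to Karl Volkov, and Karl Volkov reports to Caleb Ferrari. So Maeve Quinn's skip-level manager is Caleb Ferrari.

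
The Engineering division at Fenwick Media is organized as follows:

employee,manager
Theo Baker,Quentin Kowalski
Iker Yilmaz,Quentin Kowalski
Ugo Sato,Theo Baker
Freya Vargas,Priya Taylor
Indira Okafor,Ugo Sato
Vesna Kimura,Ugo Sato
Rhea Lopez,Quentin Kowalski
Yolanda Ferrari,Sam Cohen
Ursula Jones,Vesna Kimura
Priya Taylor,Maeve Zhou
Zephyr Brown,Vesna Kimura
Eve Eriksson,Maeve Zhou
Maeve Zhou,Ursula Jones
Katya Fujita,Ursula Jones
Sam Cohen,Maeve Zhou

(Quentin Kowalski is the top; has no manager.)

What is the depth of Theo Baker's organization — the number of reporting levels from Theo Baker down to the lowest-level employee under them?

6

The longest chain under Theo Baker runs Theo Baker → Ugo Sato → Vesna Kimura → Ursula Jones → Maeve Zhou → Sam Cohen → Yolanda Ferrari, which is 6 levels below Theo Baker.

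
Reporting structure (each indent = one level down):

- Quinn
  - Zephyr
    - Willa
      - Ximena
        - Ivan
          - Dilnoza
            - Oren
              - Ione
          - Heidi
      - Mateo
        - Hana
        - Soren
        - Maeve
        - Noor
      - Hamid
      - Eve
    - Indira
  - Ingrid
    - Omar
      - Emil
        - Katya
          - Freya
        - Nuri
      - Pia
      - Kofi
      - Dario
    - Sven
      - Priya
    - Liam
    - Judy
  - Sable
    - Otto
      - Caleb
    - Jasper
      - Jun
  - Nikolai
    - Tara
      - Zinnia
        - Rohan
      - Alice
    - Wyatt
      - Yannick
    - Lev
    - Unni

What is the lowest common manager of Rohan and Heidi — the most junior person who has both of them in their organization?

Rohan's chain of managers is Zinnia, Tara, Nikolai, Quinn. Heidi's chain of managers is Ivan, Ximena, Willa, Zephyr, Quinn. The first manager that appears in both chains is Quinn.

Quinn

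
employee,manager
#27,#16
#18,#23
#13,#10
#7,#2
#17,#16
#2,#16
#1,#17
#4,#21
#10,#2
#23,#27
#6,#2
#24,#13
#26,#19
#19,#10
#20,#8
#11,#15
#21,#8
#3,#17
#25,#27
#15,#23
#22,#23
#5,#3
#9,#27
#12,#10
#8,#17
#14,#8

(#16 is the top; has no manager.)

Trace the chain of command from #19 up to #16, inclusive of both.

#19 -> #10 -> #2 -> #16

#19 reports to #10. #10 reports to #2. #2 reports to #16. #16 is at the top.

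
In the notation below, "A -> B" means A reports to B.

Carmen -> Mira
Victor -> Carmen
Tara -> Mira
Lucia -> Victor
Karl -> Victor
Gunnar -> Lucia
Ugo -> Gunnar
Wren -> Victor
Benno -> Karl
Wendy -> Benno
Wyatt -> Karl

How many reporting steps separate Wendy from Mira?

5

Chain from Wendy up to Mira: Wendy → Benno → Karl → Victor → Carmen → Mira. That is 5 steps up, so Wendy is 5 levels below Mira.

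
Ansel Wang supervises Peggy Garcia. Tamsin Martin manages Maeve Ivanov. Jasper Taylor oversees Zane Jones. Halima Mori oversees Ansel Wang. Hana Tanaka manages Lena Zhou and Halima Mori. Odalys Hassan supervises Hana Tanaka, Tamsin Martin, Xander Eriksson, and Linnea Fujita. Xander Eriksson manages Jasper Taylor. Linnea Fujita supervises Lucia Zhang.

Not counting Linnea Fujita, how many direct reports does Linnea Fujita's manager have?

Linnea Fujita reports to Odalys Hassan. Odalys Hassan's other direct reports are Hana Tanaka, Tamsin Martin, Xander Eriksson — 3 peers.

3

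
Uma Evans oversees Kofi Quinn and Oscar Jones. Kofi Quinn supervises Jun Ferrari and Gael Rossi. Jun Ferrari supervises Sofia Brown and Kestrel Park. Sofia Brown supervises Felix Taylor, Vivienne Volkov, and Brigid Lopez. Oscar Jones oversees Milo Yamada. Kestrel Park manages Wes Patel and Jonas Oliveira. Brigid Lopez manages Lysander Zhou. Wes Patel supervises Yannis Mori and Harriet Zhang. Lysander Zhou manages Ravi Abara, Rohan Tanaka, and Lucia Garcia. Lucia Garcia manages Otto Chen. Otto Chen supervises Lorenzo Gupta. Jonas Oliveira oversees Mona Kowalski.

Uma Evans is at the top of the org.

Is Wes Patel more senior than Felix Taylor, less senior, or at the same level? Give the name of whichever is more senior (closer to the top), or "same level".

same level

Both Wes Patel and Felix Taylor are 4 levels below Uma Evans.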